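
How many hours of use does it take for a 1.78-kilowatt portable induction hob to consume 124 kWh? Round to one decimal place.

69.7 h

Hours = 124 kWh ÷ 1.78 kW = 69.7 h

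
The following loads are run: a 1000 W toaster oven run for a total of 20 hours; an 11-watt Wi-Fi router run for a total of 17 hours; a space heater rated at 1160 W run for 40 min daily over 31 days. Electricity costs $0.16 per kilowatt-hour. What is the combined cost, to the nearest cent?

$7.07

toaster oven: 1 kW × 20 h = 20 kWh
Wi-Fi router: 0.011 kW × 17 h = 0.187 kWh
space heater: Runtime = 40 min × 31 = 1240 min = 20.666666… h
space heater: 1.16 kW × 20.666666… h = 23.973333… kWh
Total energy = 44.160333… kWh
Cost = 44.160333… × $0.16 = $7.07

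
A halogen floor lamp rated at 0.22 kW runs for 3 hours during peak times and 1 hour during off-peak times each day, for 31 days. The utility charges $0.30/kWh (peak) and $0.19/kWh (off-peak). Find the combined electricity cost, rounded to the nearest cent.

Peak energy = 0.22 kW × 3 h × 31 = 20.46 kWh
Off-peak energy = 0.22 kW × 1 h × 31 = 6.82 kWh
Cost = 20.46 × $0.30 + 6.82 × $0.19 = $6.138 + $1.2958 = $7.43

$7.43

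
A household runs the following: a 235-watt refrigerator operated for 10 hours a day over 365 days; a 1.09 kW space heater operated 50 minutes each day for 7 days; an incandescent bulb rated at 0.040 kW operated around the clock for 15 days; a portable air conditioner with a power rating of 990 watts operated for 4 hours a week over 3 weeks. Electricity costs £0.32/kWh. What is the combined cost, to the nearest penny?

£284.92

refrigerator: Runtime = 10 h/day × 365 days = 3650 h
refrigerator: 0.235 kW × 3650 h = 857.75 kWh
space heater: Runtime = 50 min × 7 = 350 min = 5.833333… h
space heater: 1.09 kW × 5.833333… h = 6.358333… kWh
incandescent bulb: Runtime = 24 h × 15 = 360 h
incandescent bulb: 0.04 kW × 360 h = 14.4 kWh
portable air conditioner: Runtime = 4 h/week × 3 weeks = 12 h
portable air conditioner: 0.99 kW × 12 h = 11.88 kWh
Total energy = 890.388333… kWh
Cost = 890.388333… × £0.32 = £284.92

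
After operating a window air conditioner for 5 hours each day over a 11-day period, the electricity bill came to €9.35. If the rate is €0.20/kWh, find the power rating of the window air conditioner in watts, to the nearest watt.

Energy = €9.35 ÷ €0.20/kWh = 46.75 kWh
Runtime = 5 h/day × 11 days = 55 h
Power = 46.75 kWh ÷ 55 h = 0.85 kW = 850 W

850 W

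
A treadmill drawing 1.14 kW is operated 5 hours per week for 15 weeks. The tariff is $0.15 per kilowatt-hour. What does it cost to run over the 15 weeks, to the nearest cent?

$12.83

Runtime = 5 h/week × 15 weeks = 75 h
Energy = 1.14 kW × 75 h = 85.5 kWh
Cost = 85.5 kWh × $0.15/kWh = $12.83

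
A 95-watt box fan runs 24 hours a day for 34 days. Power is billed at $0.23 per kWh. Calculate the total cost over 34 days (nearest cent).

Runtime = 24 h × 34 = 816 h
Energy = 0.095 kW × 816 h = 77.52 kWh
Cost = 77.52 kWh × $0.23/kWh = $17.83

$17.83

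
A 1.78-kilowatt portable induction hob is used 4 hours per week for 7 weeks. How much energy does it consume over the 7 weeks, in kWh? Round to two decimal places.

Runtime = 4 h/week × 7 weeks = 28 h
Energy = 1.78 kW × 28 h = 49.84 kWh

49.84 kWh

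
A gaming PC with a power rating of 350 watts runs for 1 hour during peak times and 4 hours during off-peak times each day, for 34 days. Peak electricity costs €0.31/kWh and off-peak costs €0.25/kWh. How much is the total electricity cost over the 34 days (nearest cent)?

€15.59

Peak energy = 0.35 kW × 1 h × 34 = 11.9 kWh
Off-peak energy = 0.35 kW × 4 h × 34 = 47.6 kWh
Cost = 11.9 × €0.31 + 47.6 × €0.25 = €3.689 + €11.9 = €15.59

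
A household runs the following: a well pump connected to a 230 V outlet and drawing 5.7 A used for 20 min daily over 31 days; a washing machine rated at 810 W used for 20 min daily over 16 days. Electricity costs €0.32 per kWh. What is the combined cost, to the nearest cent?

well pump: Power = 5.7 A × 230 V = 1311 W = 1.311 kW
well pump: Runtime = 20 min × 31 = 620 min = 10.333333… h
well pump: 1.311 kW × 10.333333… h = 13.547 kWh
washing machine: Runtime = 20 min × 16 = 320 min = 5.333333… h
washing machine: 0.81 kW × 5.333333… h = 4.32 kWh
Total energy = 17.867 kWh
Cost = 17.867 × €0.32 = €5.72

€5.72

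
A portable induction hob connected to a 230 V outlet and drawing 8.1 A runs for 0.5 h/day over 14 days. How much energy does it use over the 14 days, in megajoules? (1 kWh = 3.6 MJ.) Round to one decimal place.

46.9 MJ

Power = 8.1 A × 230 V = 1863 W = 1.863 kW
Runtime = 0.5 h/day × 14 days = 7 h
Energy = 1.863 kW × 7 h = 13.041 kWh
= 13.041 × 3.6 MJ = 46.9 MJ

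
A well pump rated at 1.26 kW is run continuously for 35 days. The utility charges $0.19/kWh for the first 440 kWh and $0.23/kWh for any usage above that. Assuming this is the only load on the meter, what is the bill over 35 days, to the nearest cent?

$225.83

Runtime = 24 h × 35 = 840 h
Energy = 1.26 kW × 840 h = 1058.4 kWh
Tier 1 (0–440 kWh): 440 × $0.19 = $83.6
Above 440 kWh: 618.4 × $0.23 = $142.232
Bill = $225.83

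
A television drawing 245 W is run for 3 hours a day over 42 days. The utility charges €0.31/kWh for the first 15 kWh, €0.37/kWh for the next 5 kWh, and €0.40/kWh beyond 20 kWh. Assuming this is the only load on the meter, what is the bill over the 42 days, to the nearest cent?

Runtime = 3 h/day × 42 days = 126 h
Energy = 0.245 kW × 126 h = 30.87 kWh
Tier 1 (0–15 kWh): 15 × €0.31 = €4.65
Tier 2 (15–20 kWh): 5 × €0.37 = €1.85
Above 20 kWh: 10.87 × €0.40 = €4.348
Bill = €10.85

€10.85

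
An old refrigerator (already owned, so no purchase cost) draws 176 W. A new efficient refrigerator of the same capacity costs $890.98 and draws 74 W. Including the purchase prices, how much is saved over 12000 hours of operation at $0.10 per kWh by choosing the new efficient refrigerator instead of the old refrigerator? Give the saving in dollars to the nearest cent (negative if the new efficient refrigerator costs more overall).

old refrigerator: $0.00 + (176/1000) kW × 12000 h × $0.10 = $0.00 + $211.2 = $211.2
new efficient refrigerator: $890.98 + (74/1000) kW × 12000 h × $0.10 = $890.98 + $88.8 = $979.78
Saving = $211.2 − $979.78 = −$768.58

-$768.58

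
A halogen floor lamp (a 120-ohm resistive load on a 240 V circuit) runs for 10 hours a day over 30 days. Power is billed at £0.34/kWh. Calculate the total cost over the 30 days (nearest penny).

£48.96

Power = V²/R = 240²/120 = 480 W = 0.48 kW
Runtime = 10 h/day × 30 days = 300 h
Energy = 0.48 kW × 300 h = 144 kWh
Cost = 144 kWh × £0.34/kWh = £48.96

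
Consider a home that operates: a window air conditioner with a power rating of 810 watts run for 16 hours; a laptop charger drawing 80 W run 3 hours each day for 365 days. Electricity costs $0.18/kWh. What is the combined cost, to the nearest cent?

window air conditioner: 0.81 kW × 16 h = 12.96 kWh
laptop charger: Runtime = 3 h/day × 365 days = 1095 h
laptop charger: 0.08 kW × 1095 h = 87.6 kWh
Total energy = 100.56 kWh
Cost = 100.56 × $0.18 = $18.10

$18.10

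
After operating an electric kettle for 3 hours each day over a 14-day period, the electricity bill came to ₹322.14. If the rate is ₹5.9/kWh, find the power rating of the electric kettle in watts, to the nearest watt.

Energy = ₹322.14 ÷ ₹5.9/kWh = 54.6 kWh
Runtime = 3 h/day × 14 days = 42 h
Power = 54.6 kWh ÷ 42 h = 1.3 kW = 1300 W

1300 W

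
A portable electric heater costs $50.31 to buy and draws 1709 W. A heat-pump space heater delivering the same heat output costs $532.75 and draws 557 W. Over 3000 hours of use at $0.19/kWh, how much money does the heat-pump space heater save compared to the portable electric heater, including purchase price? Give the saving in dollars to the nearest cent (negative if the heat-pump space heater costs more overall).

portable electric heater: $50.31 + (1709/1000) kW × 3000 h × $0.19 = $50.31 + $974.13 = $1024.44
heat-pump space heater: $532.75 + (557/1000) kW × 3000 h × $0.19 = $532.75 + $317.49 = $850.24
Saving = $1024.44 − $850.24 = $174.2

$174.20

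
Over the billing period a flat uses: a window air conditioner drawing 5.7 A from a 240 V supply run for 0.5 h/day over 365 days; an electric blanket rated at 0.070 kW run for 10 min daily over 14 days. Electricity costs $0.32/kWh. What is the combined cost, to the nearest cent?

$79.94

window air conditioner: Power = 5.7 A × 240 V = 1368 W = 1.368 kW
window air conditioner: Runtime = 0.5 h/day × 365 days = 182.5 h
window air conditioner: 1.368 kW × 182.5 h = 249.66 kWh
electric blanket: Runtime = 10 min × 14 = 140 min = 2.333333… h
electric blanket: 0.07 kW × 2.333333… h = 0.163333… kWh
Total energy = 249.823333… kWh
Cost = 249.823333… × $0.32 = $79.94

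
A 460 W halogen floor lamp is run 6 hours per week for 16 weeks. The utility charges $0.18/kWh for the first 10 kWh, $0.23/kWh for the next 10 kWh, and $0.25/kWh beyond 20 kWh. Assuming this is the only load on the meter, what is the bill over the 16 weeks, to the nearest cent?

$10.14

Runtime = 6 h/week × 16 weeks = 96 h
Energy = 0.46 kW × 96 h = 44.16 kWh
Tier 1 (0–10 kWh): 10 × $0.18 = $1.8
Tier 2 (10–20 kWh): 10 × $0.23 = $2.3
Above 20 kWh: 24.16 × $0.25 = $6.04
Bill = $10.14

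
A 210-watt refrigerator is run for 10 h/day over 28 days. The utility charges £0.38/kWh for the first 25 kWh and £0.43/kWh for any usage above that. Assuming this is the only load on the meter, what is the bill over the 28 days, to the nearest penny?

£24.03

Runtime = 10 h/day × 28 days = 280 h
Energy = 0.21 kW × 280 h = 58.8 kWh
Tier 1 (0–25 kWh): 25 × £0.38 = £9.5
Above 25 kWh: 33.8 × £0.43 = £14.534
Bill = £24.03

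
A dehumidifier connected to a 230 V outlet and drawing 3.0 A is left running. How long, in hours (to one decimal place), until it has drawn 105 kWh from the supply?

152.2 h

Power = 3.0 A × 230 V = 690 W = 0.69 kW
Hours = 105 kWh ÷ 0.69 kW = 152.2 h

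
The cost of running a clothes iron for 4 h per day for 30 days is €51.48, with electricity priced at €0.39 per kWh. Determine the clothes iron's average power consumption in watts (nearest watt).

1100 W

Energy = €51.48 ÷ €0.39/kWh = 132 kWh
Runtime = 4 h/day × 30 days = 120 h
Power = 132 kWh ÷ 120 h = 1.1 kW = 1100 W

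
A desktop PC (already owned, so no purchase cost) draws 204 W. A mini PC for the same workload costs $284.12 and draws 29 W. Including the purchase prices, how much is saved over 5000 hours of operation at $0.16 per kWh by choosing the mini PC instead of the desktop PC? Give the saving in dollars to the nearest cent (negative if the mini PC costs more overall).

desktop PC: $0.00 + (204/1000) kW × 5000 h × $0.16 = $0.00 + $163.2 = $163.2
mini PC: $284.12 + (29/1000) kW × 5000 h × $0.16 = $284.12 + $23.2 = $307.32
Saving = $163.2 − $307.32 = −$144.12

-$144.12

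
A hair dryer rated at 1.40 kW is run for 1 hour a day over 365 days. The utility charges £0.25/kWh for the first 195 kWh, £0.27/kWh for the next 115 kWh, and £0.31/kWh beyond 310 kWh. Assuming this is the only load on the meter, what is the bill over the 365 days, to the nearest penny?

£142.11

Runtime = 1 h/day × 365 days = 365 h
Energy = 1.4 kW × 365 h = 511 kWh
Tier 1 (0–195 kWh): 195 × £0.25 = £48.75
Tier 2 (195–310 kWh): 115 × £0.27 = £31.05
Above 310 kWh: 201 × £0.31 = £62.31
Bill = £142.11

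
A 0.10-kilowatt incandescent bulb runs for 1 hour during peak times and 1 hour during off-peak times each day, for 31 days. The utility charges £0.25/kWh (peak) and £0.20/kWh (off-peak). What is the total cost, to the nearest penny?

Peak energy = 0.1 kW × 1 h × 31 = 3.1 kWh
Off-peak energy = 0.1 kW × 1 h × 31 = 3.1 kWh
Cost = 3.1 × £0.25 + 3.1 × £0.20 = £0.775 + £0.62 = £1.40

£1.40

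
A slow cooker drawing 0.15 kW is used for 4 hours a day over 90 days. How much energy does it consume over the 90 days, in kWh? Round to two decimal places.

54.00 kWh

Runtime = 4 h/day × 90 days = 360 h
Energy = 0.15 kW × 360 h = 54 kWh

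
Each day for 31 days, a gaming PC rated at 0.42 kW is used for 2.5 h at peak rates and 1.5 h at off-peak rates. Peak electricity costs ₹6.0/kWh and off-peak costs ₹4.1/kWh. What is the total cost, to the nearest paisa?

Peak energy = 0.42 kW × 2.5 h × 31 = 32.55 kWh
Off-peak energy = 0.42 kW × 1.5 h × 31 = 19.53 kWh
Cost = 32.55 × ₹6.0 + 19.53 × ₹4.1 = ₹195.3 + ₹80.073 = ₹275.37

₹275.37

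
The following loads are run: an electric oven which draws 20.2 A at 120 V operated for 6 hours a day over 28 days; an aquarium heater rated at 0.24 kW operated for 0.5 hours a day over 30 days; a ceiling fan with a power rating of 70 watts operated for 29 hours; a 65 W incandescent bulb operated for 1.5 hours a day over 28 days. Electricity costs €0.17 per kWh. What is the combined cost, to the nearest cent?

electric oven: Power = 20.2 A × 120 V = 2424 W = 2.424 kW
electric oven: Runtime = 6 h/day × 28 days = 168 h
electric oven: 2.424 kW × 168 h = 407.232 kWh
aquarium heater: Runtime = 0.5 h/day × 30 days = 15 h
aquarium heater: 0.24 kW × 15 h = 3.6 kWh
ceiling fan: 0.07 kW × 29 h = 2.03 kWh
incandescent bulb: Runtime = 1.5 h/day × 28 days = 42 h
incandescent bulb: 0.065 kW × 42 h = 2.73 kWh
Total energy = 415.592 kWh
Cost = 415.592 × €0.17 = €70.65

€70.65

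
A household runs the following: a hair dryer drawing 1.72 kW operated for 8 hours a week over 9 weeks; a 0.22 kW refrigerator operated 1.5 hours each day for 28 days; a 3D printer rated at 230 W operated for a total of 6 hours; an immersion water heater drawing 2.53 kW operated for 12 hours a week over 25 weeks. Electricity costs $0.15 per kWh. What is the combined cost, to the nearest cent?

hair dryer: Runtime = 8 h/week × 9 weeks = 72 h
hair dryer: 1.72 kW × 72 h = 123.84 kWh
refrigerator: Runtime = 1.5 h/day × 28 days = 42 h
refrigerator: 0.22 kW × 42 h = 9.24 kWh
3D printer: 0.23 kW × 6 h = 1.38 kWh
immersion water heater: Runtime = 12 h/week × 25 weeks = 300 h
immersion water heater: 2.53 kW × 300 h = 759 kWh
Total energy = 893.46 kWh
Cost = 893.46 × $0.15 = $134.02

$134.02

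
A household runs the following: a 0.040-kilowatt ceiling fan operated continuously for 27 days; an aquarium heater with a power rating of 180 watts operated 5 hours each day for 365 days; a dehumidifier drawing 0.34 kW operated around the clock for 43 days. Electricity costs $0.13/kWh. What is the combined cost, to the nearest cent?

$91.69

ceiling fan: Runtime = 24 h × 27 = 648 h
ceiling fan: 0.04 kW × 648 h = 25.92 kWh
aquarium heater: Runtime = 5 h/day × 365 days = 1825 h
aquarium heater: 0.18 kW × 1825 h = 328.5 kWh
dehumidifier: Runtime = 24 h × 43 = 1032 h
dehumidifier: 0.34 kW × 1032 h = 350.88 kWh
Total energy = 705.3 kWh
Cost = 705.3 × $0.13 = $91.69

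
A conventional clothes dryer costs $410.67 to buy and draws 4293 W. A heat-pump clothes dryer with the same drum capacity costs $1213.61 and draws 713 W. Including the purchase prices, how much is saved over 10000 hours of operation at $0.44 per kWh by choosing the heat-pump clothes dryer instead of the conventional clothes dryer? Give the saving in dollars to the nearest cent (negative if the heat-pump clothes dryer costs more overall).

conventional clothes dryer: $410.67 + (4293/1000) kW × 10000 h × $0.44 = $410.67 + $18889.2 = $19299.87
heat-pump clothes dryer: $1213.61 + (713/1000) kW × 10000 h × $0.44 = $1213.61 + $3137.2 = $4350.81
Saving = $19299.87 − $4350.81 = $14949.06

$14949.06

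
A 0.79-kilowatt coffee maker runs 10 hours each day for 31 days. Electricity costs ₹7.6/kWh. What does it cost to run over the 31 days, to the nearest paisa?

Runtime = 10 h/day × 31 days = 310 h
Energy = 0.79 kW × 310 h = 244.9 kWh
Cost = 244.9 kWh × ₹7.6/kWh = ₹1861.24

₹1861.24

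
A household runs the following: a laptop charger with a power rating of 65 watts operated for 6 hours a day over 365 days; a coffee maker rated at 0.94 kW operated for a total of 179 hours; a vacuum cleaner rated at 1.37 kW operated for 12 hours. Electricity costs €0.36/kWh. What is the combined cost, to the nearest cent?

€117.74

laptop charger: Runtime = 6 h/day × 365 days = 2190 h
laptop charger: 0.065 kW × 2190 h = 142.35 kWh
coffee maker: 0.94 kW × 179 h = 168.26 kWh
vacuum cleaner: 1.37 kW × 12 h = 16.44 kWh
Total energy = 327.05 kWh
Cost = 327.05 × €0.36 = €117.74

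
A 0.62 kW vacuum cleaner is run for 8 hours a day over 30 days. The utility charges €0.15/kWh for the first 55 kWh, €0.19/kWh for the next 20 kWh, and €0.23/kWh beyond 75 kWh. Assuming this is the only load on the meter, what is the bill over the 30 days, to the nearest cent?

Runtime = 8 h/day × 30 days = 240 h
Energy = 0.62 kW × 240 h = 148.8 kWh
Tier 1 (0–55 kWh): 55 × €0.15 = €8.25
Tier 2 (55–75 kWh): 20 × €0.19 = €3.8
Above 75 kWh: 73.8 × €0.23 = €16.974
Bill = €29.02

€29.02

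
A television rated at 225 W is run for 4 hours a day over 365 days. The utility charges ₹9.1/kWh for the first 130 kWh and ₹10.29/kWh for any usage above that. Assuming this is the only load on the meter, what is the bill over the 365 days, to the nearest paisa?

Runtime = 4 h/day × 365 days = 1460 h
Energy = 0.225 kW × 1460 h = 328.5 kWh
Tier 1 (0–130 kWh): 130 × ₹9.1 = ₹1183
Above 130 kWh: 198.5 × ₹10.29 = ₹2042.565
Bill = ₹3225.57

₹3225.57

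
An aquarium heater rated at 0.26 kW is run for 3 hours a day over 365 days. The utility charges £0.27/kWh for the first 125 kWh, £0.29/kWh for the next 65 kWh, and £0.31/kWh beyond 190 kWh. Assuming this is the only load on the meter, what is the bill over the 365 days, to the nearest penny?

£81.96

Runtime = 3 h/day × 365 days = 1095 h
Energy = 0.26 kW × 1095 h = 284.7 kWh
Tier 1 (0–125 kWh): 125 × £0.27 = £33.75
Tier 2 (125–190 kWh): 65 × £0.29 = £18.85
Above 190 kWh: 94.7 × £0.31 = £29.357
Bill = £81.96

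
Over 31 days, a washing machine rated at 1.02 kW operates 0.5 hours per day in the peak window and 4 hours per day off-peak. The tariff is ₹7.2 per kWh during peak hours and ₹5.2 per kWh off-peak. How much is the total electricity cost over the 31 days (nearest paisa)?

Peak energy = 1.02 kW × 0.5 h × 31 = 15.81 kWh
Off-peak energy = 1.02 kW × 4 h × 31 = 126.48 kWh
Cost = 15.81 × ₹7.2 + 126.48 × ₹5.2 = ₹113.832 + ₹657.696 = ₹771.53

₹771.53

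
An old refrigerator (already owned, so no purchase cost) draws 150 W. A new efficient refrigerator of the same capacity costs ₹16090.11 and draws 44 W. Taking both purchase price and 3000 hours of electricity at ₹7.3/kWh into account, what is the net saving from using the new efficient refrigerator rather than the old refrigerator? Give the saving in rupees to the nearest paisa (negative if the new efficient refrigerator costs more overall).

old refrigerator: ₹0.00 + (150/1000) kW × 3000 h × ₹7.3 = ₹0.00 + ₹3285 = ₹3285
new efficient refrigerator: ₹16090.11 + (44/1000) kW × 3000 h × ₹7.3 = ₹16090.11 + ₹963.6 = ₹17053.71
Saving = ₹3285 − ₹17053.71 = −₹13768.71

-₹13768.71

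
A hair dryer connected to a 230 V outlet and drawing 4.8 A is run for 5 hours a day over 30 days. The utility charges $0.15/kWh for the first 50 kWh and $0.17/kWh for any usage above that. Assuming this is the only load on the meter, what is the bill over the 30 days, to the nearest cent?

Power = 4.8 A × 230 V = 1104 W = 1.104 kW
Runtime = 5 h/day × 30 days = 150 h
Energy = 1.104 kW × 150 h = 165.6 kWh
Tier 1 (0–50 kWh): 50 × $0.15 = $7.5
Above 50 kWh: 115.6 × $0.17 = $19.652
Bill = $27.15

$27.15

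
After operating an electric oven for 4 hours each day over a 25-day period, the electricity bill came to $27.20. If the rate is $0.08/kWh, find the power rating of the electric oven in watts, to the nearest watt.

3400 W

Energy = $27.20 ÷ $0.08/kWh = 340 kWh
Runtime = 4 h/day × 25 days = 100 h
Power = 340 kWh ÷ 100 h = 3.4 kW = 3400 W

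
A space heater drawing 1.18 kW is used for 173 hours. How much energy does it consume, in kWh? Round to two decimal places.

204.14 kWh

Energy = 1.18 kW × 173 h = 204.14 kWh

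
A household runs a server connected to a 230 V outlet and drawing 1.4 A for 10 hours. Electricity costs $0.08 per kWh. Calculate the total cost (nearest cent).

$0.26

Power = 1.4 A × 230 V = 322 W = 0.322 kW
Energy = 0.322 kW × 10 h = 3.22 kWh
Cost = 3.22 kWh × $0.08/kWh = $0.26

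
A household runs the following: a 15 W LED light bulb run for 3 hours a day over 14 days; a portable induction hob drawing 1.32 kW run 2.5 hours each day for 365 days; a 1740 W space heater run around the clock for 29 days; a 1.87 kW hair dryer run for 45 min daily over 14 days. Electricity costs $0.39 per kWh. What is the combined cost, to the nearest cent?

LED light bulb: Runtime = 3 h/day × 14 days = 42 h
LED light bulb: 0.015 kW × 42 h = 0.63 kWh
portable induction hob: Runtime = 2.5 h/day × 365 days = 912.5 h
portable induction hob: 1.32 kW × 912.5 h = 1204.5 kWh
space heater: Runtime = 24 h × 29 = 696 h
space heater: 1.74 kW × 696 h = 1211.04 kWh
hair dryer: Runtime = 45 min × 14 = 630 min = 10.5 h
hair dryer: 1.87 kW × 10.5 h = 19.635 kWh
Total energy = 2435.805 kWh
Cost = 2435.805 × $0.39 = $949.96

$949.96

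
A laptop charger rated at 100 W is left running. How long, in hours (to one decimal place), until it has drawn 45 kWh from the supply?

450.0 h

Hours = 45 kWh ÷ 0.1 kW = 450.0 h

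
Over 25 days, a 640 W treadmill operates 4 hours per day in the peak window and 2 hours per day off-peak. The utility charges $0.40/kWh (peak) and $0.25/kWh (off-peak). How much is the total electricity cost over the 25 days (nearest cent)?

$33.60

Peak energy = 0.64 kW × 4 h × 25 = 64 kWh
Off-peak energy = 0.64 kW × 2 h × 25 = 32 kWh
Cost = 64 × $0.40 + 32 × $0.25 = $25.6 + $8 = $33.60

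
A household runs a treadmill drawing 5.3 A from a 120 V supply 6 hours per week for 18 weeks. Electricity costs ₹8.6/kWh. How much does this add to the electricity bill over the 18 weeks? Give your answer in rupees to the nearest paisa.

Power = 5.3 A × 120 V = 636 W = 0.636 kW
Runtime = 6 h/week × 18 weeks = 108 h
Energy = 0.636 kW × 108 h = 68.688 kWh
Cost = 68.688 kWh × ₹8.6/kWh = ₹590.72

₹590.72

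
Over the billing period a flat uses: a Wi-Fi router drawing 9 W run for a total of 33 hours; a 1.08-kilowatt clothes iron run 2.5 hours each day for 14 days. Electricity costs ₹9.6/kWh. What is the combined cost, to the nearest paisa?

Wi-Fi router: 0.009 kW × 33 h = 0.297 kWh
clothes iron: Runtime = 2.5 h/day × 14 days = 35 h
clothes iron: 1.08 kW × 35 h = 37.8 kWh
Total energy = 38.097 kWh
Cost = 38.097 × ₹9.6 = ₹365.73

₹365.73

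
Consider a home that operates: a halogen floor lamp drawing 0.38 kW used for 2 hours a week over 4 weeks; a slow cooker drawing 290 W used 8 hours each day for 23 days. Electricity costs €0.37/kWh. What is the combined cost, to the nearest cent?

€20.87

halogen floor lamp: Runtime = 2 h/week × 4 weeks = 8 h
halogen floor lamp: 0.38 kW × 8 h = 3.04 kWh
slow cooker: Runtime = 8 h/day × 23 days = 184 h
slow cooker: 0.29 kW × 184 h = 53.36 kWh
Total energy = 56.4 kWh
Cost = 56.4 × €0.37 = €20.87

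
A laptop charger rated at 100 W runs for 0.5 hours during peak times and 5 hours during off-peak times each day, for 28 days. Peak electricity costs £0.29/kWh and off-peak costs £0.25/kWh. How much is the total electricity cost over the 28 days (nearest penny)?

Peak energy = 0.1 kW × 0.5 h × 28 = 1.4 kWh
Off-peak energy = 0.1 kW × 5 h × 28 = 14 kWh
Cost = 1.4 × £0.29 + 14 × £0.25 = £0.406 + £3.5 = £3.91

£3.91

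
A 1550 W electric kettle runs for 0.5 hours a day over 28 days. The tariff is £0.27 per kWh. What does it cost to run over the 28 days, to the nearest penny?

£5.86

Runtime = 0.5 h/day × 28 days = 14 h
Energy = 1.55 kW × 14 h = 21.7 kWh
Cost = 21.7 kWh × £0.27/kWh = £5.86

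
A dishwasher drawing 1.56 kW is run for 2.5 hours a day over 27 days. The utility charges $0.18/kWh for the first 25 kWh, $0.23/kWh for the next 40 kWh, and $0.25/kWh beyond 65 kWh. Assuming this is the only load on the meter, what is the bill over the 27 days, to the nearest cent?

Runtime = 2.5 h/day × 27 days = 67.5 h
Energy = 1.56 kW × 67.5 h = 105.3 kWh
Tier 1 (0–25 kWh): 25 × $0.18 = $4.5
Tier 2 (25–65 kWh): 40 × $0.23 = $9.2
Above 65 kWh: 40.3 × $0.25 = $10.075
Bill = $23.78

$23.78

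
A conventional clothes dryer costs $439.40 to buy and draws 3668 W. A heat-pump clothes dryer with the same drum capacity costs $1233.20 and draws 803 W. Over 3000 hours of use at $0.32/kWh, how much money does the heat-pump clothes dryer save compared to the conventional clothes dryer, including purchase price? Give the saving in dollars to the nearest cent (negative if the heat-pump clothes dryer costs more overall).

$1956.60

conventional clothes dryer: $439.40 + (3668/1000) kW × 3000 h × $0.32 = $439.40 + $3521.28 = $3960.68
heat-pump clothes dryer: $1233.20 + (803/1000) kW × 3000 h × $0.32 = $1233.20 + $770.88 = $2004.08
Saving = $3960.68 − $2004.08 = $1956.6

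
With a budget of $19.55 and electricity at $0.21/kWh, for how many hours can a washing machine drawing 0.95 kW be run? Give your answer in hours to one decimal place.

98.0 h

Energy available = $19.55 ÷ $0.21/kWh = 93.0952 kWh
Hours = 93.0952 kWh ÷ 0.95 kW = 98.0 h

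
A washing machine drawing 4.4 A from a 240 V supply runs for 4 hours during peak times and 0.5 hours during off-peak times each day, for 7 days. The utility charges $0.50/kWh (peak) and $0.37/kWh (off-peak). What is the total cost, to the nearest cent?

$16.15

Power = 4.4 A × 240 V = 1056 W = 1.056 kW
Peak energy = 1.056 kW × 4 h × 7 = 29.568 kWh
Off-peak energy = 1.056 kW × 0.5 h × 7 = 3.696 kWh
Cost = 29.568 × $0.50 + 3.696 × $0.37 = $14.784 + $1.36752 = $16.15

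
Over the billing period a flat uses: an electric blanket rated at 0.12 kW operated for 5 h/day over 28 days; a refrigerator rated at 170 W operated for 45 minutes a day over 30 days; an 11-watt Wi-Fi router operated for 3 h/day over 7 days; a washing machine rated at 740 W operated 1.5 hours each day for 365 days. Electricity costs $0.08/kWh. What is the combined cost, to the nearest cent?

$34.08

electric blanket: Runtime = 5 h/day × 28 days = 140 h
electric blanket: 0.12 kW × 140 h = 16.8 kWh
refrigerator: Runtime = 45 min × 30 = 1350 min = 22.5 h
refrigerator: 0.17 kW × 22.5 h = 3.825 kWh
Wi-Fi router: Runtime = 3 h/day × 7 days = 21 h
Wi-Fi router: 0.011 kW × 21 h = 0.231 kWh
washing machine: Runtime = 1.5 h/day × 365 days = 547.5 h
washing machine: 0.74 kW × 547.5 h = 405.15 kWh
Total energy = 426.006 kWh
Cost = 426.006 × $0.08 = $34.08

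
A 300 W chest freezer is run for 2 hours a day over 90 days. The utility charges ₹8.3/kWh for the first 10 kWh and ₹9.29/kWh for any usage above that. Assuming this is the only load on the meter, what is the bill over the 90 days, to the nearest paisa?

₹491.76

Runtime = 2 h/day × 90 days = 180 h
Energy = 0.3 kW × 180 h = 54 kWh
Tier 1 (0–10 kWh): 10 × ₹8.3 = ₹83
Above 10 kWh: 44 × ₹9.29 = ₹408.76
Bill = ₹491.76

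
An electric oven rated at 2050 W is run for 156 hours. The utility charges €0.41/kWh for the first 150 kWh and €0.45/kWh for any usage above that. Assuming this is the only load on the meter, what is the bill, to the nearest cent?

€137.91

Energy = 2.05 kW × 156 h = 319.8 kWh
Tier 1 (0–150 kWh): 150 × €0.41 = €61.5
Above 150 kWh: 169.8 × €0.45 = €76.41
Bill = €137.91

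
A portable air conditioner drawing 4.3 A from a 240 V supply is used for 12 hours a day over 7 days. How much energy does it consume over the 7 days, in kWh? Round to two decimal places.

Power = 4.3 A × 240 V = 1032 W = 1.032 kW
Runtime = 12 h/day × 7 days = 84 h
Energy = 1.032 kW × 84 h = 86.688 kWh ≈ 86.69 kWh

86.69 kWh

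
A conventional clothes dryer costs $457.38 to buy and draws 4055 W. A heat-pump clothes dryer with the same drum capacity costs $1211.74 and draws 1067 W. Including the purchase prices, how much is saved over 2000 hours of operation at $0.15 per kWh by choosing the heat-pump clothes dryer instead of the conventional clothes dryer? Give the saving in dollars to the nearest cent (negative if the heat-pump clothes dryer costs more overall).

$142.04

conventional clothes dryer: $457.38 + (4055/1000) kW × 2000 h × $0.15 = $457.38 + $1216.5 = $1673.88
heat-pump clothes dryer: $1211.74 + (1067/1000) kW × 2000 h × $0.15 = $1211.74 + $320.1 = $1531.84
Saving = $1673.88 − $1531.84 = $142.04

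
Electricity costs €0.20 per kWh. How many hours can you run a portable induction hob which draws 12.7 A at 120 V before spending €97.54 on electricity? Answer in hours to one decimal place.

320.0 h

Power = 12.7 A × 120 V = 1524 W = 1.524 kW
Energy available = €97.54 ÷ €0.20/kWh = 487.7 kWh
Hours = 487.7 kWh ÷ 1.524 kW = 320.0 h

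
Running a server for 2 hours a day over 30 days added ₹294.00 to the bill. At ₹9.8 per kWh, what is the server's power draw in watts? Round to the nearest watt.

500 W

Energy = ₹294.00 ÷ ₹9.8/kWh = 30 kWh
Runtime = 2 h/day × 30 days = 60 h
Power = 30 kWh ÷ 60 h = 0.5 kW = 500 W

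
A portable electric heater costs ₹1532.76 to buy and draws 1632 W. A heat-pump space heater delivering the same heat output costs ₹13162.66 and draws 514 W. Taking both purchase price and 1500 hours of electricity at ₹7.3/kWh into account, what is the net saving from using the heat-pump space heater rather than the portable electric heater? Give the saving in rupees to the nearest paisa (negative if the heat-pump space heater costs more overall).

portable electric heater: ₹1532.76 + (1632/1000) kW × 1500 h × ₹7.3 = ₹1532.76 + ₹17870.4 = ₹19403.16
heat-pump space heater: ₹13162.66 + (514/1000) kW × 1500 h × ₹7.3 = ₹13162.66 + ₹5628.3 = ₹18790.96
Saving = ₹19403.16 − ₹18790.96 = ₹612.2

₹612.20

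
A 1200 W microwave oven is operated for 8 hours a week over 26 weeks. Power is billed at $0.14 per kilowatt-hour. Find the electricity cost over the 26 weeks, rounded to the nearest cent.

Runtime = 8 h/week × 26 weeks = 208 h
Energy = 1.2 kW × 208 h = 249.6 kWh
Cost = 249.6 kWh × $0.14/kWh = $34.94

$34.94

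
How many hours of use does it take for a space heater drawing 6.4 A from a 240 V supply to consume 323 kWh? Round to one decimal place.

210.3 h

Power = 6.4 A × 240 V = 1536 W = 1.536 kW
Hours = 323 kWh ÷ 1.536 kW = 210.3 h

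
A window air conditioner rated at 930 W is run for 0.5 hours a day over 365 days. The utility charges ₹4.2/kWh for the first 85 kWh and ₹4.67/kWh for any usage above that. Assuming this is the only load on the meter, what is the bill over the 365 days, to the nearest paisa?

₹752.67

Runtime = 0.5 h/day × 365 days = 182.5 h
Energy = 0.93 kW × 182.5 h = 169.725 kWh
Tier 1 (0–85 kWh): 85 × ₹4.2 = ₹357
Above 85 kWh: 84.725 × ₹4.67 = ₹395.66575
Bill = ₹752.67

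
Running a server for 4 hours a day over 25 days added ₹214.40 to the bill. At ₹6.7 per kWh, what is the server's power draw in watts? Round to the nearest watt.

320 W

Energy = ₹214.40 ÷ ₹6.7/kWh = 32 kWh
Runtime = 4 h/day × 25 days = 100 h
Power = 32 kWh ÷ 100 h = 0.32 kW = 320 W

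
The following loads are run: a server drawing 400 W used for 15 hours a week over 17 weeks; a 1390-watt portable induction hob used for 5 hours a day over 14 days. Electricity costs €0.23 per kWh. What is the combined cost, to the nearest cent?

€45.84

server: Runtime = 15 h/week × 17 weeks = 255 h
server: 0.4 kW × 255 h = 102 kWh
portable induction hob: Runtime = 5 h/day × 14 days = 70 h
portable induction hob: 1.39 kW × 70 h = 97.3 kWh
Total energy = 199.3 kWh
Cost = 199.3 × €0.23 = €45.84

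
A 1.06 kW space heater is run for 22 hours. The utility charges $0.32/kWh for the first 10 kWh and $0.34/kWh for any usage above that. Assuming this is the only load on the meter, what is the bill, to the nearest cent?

Energy = 1.06 kW × 22 h = 23.32 kWh
Tier 1 (0–10 kWh): 10 × $0.32 = $3.2
Above 10 kWh: 13.32 × $0.34 = $4.5288
Bill = $7.73

$7.73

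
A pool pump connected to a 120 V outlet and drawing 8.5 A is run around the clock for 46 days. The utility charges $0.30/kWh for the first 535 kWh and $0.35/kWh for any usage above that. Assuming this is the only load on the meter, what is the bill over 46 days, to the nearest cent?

Power = 8.5 A × 120 V = 1020 W = 1.02 kW
Runtime = 24 h × 46 = 1104 h
Energy = 1.02 kW × 1104 h = 1126.08 kWh
Tier 1 (0–535 kWh): 535 × $0.30 = $160.5
Above 535 kWh: 591.08 × $0.35 = $206.878
Bill = $367.38

$367.38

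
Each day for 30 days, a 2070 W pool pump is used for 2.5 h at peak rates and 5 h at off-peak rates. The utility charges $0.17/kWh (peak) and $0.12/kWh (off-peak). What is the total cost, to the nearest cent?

$63.65

Peak energy = 2.07 kW × 2.5 h × 30 = 155.25 kWh
Off-peak energy = 2.07 kW × 5 h × 30 = 310.5 kWh
Cost = 155.25 × $0.17 + 310.5 × $0.12 = $26.3925 + $37.26 = $63.65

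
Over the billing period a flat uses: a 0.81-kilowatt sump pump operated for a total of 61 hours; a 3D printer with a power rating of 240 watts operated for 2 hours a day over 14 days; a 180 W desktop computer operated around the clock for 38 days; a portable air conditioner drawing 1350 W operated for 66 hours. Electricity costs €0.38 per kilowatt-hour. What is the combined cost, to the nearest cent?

sump pump: 0.81 kW × 61 h = 49.41 kWh
3D printer: Runtime = 2 h/day × 14 days = 28 h
3D printer: 0.24 kW × 28 h = 6.72 kWh
desktop computer: Runtime = 24 h × 38 = 912 h
desktop computer: 0.18 kW × 912 h = 164.16 kWh
portable air conditioner: 1.35 kW × 66 h = 89.1 kWh
Total energy = 309.39 kWh
Cost = 309.39 × €0.38 = €117.57

€117.57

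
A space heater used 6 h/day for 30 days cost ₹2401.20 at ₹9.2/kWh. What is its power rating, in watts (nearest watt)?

Energy = ₹2401.20 ÷ ₹9.2/kWh = 261 kWh
Runtime = 6 h/day × 30 days = 180 h
Power = 261 kWh ÷ 180 h = 1.45 kW = 1450 W

1450 W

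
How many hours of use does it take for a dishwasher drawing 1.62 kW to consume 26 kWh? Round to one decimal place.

Hours = 26 kWh ÷ 1.62 kW = 16.0 h

16.0 h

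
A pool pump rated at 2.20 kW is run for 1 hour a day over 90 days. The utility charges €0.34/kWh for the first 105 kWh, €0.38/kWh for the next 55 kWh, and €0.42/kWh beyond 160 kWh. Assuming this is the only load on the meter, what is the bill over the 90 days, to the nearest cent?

Runtime = 1 h/day × 90 days = 90 h
Energy = 2.2 kW × 90 h = 198 kWh
Tier 1 (0–105 kWh): 105 × €0.34 = €35.7
Tier 2 (105–160 kWh): 55 × €0.38 = €20.9
Above 160 kWh: 38 × €0.42 = €15.96
Bill = €72.56

€72.56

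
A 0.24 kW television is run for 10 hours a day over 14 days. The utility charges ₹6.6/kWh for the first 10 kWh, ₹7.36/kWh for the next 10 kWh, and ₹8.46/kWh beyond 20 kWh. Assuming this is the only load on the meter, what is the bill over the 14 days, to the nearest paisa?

Runtime = 10 h/day × 14 days = 140 h
Energy = 0.24 kW × 140 h = 33.6 kWh
Tier 1 (0–10 kWh): 10 × ₹6.6 = ₹66
Tier 2 (10–20 kWh): 10 × ₹7.36 = ₹73.6
Above 20 kWh: 13.6 × ₹8.46 = ₹115.056
Bill = ₹254.66

₹254.66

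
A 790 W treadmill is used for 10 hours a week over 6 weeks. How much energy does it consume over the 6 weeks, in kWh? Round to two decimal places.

Runtime = 10 h/week × 6 weeks = 60 h
Energy = 0.79 kW × 60 h = 47.4 kWh

47.40 kWh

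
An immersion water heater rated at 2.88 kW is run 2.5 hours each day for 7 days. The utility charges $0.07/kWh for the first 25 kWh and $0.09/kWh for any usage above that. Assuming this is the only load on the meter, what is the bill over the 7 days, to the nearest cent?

$4.04

Runtime = 2.5 h/day × 7 days = 17.5 h
Energy = 2.88 kW × 17.5 h = 50.4 kWh
Tier 1 (0–25 kWh): 25 × $0.07 = $1.75
Above 25 kWh: 25.4 × $0.09 = $2.286
Bill = $4.04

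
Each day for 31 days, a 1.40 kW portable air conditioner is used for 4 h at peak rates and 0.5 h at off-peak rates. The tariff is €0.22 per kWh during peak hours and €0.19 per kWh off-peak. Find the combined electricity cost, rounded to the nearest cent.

Peak energy = 1.4 kW × 4 h × 31 = 173.6 kWh
Off-peak energy = 1.4 kW × 0.5 h × 31 = 21.7 kWh
Cost = 173.6 × €0.22 + 21.7 × €0.19 = €38.192 + €4.123 = €42.32

€42.32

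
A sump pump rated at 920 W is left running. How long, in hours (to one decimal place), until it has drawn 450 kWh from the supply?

489.1 h

Hours = 450 kWh ÷ 0.92 kW = 489.1 h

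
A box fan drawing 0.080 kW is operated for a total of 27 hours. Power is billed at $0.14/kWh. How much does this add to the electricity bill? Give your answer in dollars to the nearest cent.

$0.30

Energy = 0.08 kW × 27 h = 2.16 kWh
Cost = 2.16 kWh × $0.14/kWh = $0.30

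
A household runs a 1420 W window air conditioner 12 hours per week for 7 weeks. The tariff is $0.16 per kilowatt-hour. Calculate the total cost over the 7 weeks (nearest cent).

Runtime = 12 h/week × 7 weeks = 84 h
Energy = 1.42 kW × 84 h = 119.28 kWh
Cost = 119.28 kWh × $0.16/kWh = $19.08

$19.08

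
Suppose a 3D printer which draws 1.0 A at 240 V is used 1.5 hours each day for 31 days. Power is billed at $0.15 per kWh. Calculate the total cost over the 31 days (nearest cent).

Power = 1.0 A × 240 V = 240 W = 0.24 kW
Runtime = 1.5 h/day × 31 days = 46.5 h
Energy = 0.24 kW × 46.5 h = 11.16 kWh
Cost = 11.16 kWh × $0.15/kWh = $1.67

$1.67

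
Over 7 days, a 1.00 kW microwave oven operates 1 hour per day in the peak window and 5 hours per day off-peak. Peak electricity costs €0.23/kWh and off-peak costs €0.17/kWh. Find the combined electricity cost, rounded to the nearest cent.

€7.56

Peak energy = 1 kW × 1 h × 7 = 7 kWh
Off-peak energy = 1 kW × 5 h × 7 = 35 kWh
Cost = 7 × €0.23 + 35 × €0.17 = €1.61 + €5.95 = €7.56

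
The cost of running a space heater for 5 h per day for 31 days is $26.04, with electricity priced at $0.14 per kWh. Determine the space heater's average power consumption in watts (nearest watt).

Energy = $26.04 ÷ $0.14/kWh = 186 kWh
Runtime = 5 h/day × 31 days = 155 h
Power = 186 kWh ÷ 155 h = 1.2 kW = 1200 W

1200 W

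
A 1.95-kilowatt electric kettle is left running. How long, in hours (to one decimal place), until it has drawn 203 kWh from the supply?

Hours = 203 kWh ÷ 1.95 kW = 104.1 h

104.1 h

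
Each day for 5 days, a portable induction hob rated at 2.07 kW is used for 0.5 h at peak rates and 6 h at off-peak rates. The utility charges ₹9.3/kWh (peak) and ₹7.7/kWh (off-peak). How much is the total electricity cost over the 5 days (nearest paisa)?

Peak energy = 2.07 kW × 0.5 h × 5 = 5.175 kWh
Off-peak energy = 2.07 kW × 6 h × 5 = 62.1 kWh
Cost = 5.175 × ₹9.3 + 62.1 × ₹7.7 = ₹48.1275 + ₹478.17 = ₹526.30

₹526.30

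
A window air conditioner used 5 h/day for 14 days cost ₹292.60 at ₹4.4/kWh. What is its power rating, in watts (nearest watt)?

950 W

Energy = ₹292.60 ÷ ₹4.4/kWh = 66.5 kWh
Runtime = 5 h/day × 14 days = 70 h
Power = 66.5 kWh ÷ 70 h = 0.95 kW = 950 W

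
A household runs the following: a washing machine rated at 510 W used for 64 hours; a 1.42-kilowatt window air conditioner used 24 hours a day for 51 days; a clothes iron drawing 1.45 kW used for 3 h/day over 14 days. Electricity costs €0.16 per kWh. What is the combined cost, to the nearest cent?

washing machine: 0.51 kW × 64 h = 32.64 kWh
window air conditioner: Runtime = 24 h × 51 = 1224 h
window air conditioner: 1.42 kW × 1224 h = 1738.08 kWh
clothes iron: Runtime = 3 h/day × 14 days = 42 h
clothes iron: 1.45 kW × 42 h = 60.9 kWh
Total energy = 1831.62 kWh
Cost = 1831.62 × €0.16 = €293.06

€293.06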